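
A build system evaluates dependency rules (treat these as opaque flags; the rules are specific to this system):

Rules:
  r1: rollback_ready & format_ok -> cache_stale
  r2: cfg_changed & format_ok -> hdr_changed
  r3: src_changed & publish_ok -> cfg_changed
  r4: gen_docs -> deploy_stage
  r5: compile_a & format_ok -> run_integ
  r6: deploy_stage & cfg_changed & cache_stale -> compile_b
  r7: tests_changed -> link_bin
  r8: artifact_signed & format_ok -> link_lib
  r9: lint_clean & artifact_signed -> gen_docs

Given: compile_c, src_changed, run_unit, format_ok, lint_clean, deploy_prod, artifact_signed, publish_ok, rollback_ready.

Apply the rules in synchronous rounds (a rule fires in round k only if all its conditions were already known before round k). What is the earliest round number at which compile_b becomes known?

3

Round 1: r1 [rollback_ready & format_ok -> cache_stale]; r3 [src_changed & publish_ok -> cfg_changed]; r8 [artifact_signed & format_ok -> link_lib]; r9 [lint_clean & artifact_signed -> gen_docs]. Adds cache_stale, cfg_changed, link_lib, gen_docs.
Round 2: r2 [cfg_changed & format_ok -> hdr_changed]; r4 [gen_docs -> deploy_stage]. Adds hdr_changed, deploy_stage.
Round 3: r6 [deploy_stage & cfg_changed & cache_stale -> compile_b]. Adds compile_b.
compile_b first appears in round 3.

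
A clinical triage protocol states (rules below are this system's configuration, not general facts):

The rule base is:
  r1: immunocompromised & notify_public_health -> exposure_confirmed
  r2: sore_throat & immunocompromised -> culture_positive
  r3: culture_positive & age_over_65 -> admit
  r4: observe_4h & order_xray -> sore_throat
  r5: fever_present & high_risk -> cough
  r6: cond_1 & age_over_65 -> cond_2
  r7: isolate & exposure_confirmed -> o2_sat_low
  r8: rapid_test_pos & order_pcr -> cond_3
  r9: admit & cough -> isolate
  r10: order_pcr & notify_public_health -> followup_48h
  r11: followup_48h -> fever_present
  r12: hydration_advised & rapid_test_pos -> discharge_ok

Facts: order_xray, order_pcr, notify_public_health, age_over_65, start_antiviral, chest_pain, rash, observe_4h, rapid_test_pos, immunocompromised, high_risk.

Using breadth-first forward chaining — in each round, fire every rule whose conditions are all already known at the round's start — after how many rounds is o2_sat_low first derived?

5

Round 1 fires r1, r4, r8, r10, giving exposure_confirmed, sore_throat, cond_3, followup_48h.
Round 2 fires r2, r11, giving culture_positive, fever_present.
Round 3 fires r3, r5, giving admit, cough.
Round 4 fires r9, giving isolate.
Round 5 fires r7, giving o2_sat_low.
o2_sat_low first appears in round 5.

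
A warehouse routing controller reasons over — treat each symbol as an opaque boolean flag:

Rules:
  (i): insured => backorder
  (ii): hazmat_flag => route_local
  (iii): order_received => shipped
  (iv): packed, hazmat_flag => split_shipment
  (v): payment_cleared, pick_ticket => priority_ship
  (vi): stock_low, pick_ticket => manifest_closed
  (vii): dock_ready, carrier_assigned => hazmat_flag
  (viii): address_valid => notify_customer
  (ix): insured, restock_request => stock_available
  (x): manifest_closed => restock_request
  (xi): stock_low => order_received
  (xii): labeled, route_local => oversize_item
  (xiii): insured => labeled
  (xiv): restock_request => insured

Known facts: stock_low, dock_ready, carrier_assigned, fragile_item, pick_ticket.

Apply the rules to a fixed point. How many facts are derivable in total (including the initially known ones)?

16

Round 1: (vi) [stock_low, pick_ticket => manifest_closed]; (vii) [dock_ready, carrier_assigned => hazmat_flag]; (xi) [stock_low => order_received]. New: manifest_closed, hazmat_flag, order_received.
Round 2: (ii) [hazmat_flag => route_local]; (iii) [order_received => shipped]; (x) [manifest_closed => restock_request]. New: route_local, shipped, restock_request.
Round 3: (xiv) [restock_request => insured]. New: insured.
Round 4: (i) [insured => backorder]; (ix) [insured, restock_request => stock_available]; (xiii) [insured => labeled]. New: backorder, stock_available, labeled.
Round 5: (xii) [labeled, route_local => oversize_item]. New: oversize_item.
Closure: {backorder, carrier_assigned, dock_ready, fragile_item, hazmat_flag, insured, labeled, manifest_closed, order_received, oversize_item, pick_ticket, restock_request, route_local, shipped, stock_available, stock_low} — 16 facts.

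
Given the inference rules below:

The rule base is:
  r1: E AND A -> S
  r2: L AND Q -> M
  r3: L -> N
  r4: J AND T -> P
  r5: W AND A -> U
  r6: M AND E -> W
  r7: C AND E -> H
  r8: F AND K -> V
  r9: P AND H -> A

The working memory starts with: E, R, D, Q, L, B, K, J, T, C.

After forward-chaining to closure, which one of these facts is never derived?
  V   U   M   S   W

Round 1: r2 [L AND Q -> M]; r3 [L -> N]; r4 [J AND T -> P]; r7 [C AND E -> H]. New: M, N, P, H.
Round 2: r6 [M AND E -> W]; r9 [P AND H -> A]. New: W, A.
Round 3: r1 [E AND A -> S]; r5 [W AND A -> U]. New: S, U.
Derived: M (round 1), W (round 2), U (round 3), S (round 3). V never appears in any round.

V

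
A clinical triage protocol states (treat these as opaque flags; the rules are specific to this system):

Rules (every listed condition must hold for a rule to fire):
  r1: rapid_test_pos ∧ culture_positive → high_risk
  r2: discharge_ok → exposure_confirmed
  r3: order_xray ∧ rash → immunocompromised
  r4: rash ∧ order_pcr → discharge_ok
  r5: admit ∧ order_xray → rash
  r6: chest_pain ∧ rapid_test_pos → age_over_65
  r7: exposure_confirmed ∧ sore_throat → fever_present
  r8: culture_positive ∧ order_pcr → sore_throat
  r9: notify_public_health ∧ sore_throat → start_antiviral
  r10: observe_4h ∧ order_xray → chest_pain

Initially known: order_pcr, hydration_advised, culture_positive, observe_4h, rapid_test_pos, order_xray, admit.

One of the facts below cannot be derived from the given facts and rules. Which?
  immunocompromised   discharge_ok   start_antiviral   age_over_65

Round 1 — r1, r5, r8, r10, derive high_risk, rash, sore_throat, chest_pain.
Round 2 — r3, r4, r6, derive immunocompromised, discharge_ok, age_over_65.
Round 3 — r2, derive exposure_confirmed.
Round 4 — r7, derive fever_present.
Derived: age_over_65 (round 2), immunocompromised (round 2), discharge_ok (round 2). start_antiviral never appears in any round.

start_antiviral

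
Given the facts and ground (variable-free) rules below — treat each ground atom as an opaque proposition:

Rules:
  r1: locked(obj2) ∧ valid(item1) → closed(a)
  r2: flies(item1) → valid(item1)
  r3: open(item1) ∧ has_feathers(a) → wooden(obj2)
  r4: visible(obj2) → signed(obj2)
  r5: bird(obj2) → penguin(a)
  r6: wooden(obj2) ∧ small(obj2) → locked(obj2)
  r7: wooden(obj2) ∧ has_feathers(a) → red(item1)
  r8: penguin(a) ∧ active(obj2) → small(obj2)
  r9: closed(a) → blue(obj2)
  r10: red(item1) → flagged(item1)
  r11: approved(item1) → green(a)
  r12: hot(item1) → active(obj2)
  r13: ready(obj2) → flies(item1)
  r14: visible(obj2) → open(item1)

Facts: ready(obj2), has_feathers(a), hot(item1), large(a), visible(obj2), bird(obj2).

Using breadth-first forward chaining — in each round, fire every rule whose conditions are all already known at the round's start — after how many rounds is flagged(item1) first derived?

Round 1 fires r4, r5, r12, r13, r14, giving signed(obj2), penguin(a), active(obj2), flies(item1), open(item1).
Round 2 fires r2, r3, r8, giving valid(item1), wooden(obj2), small(obj2).
Round 3 fires r6, r7, giving locked(obj2), red(item1).
Round 4 fires r1, r10, giving closed(a), flagged(item1).
flagged(item1) first appears in round 4.

4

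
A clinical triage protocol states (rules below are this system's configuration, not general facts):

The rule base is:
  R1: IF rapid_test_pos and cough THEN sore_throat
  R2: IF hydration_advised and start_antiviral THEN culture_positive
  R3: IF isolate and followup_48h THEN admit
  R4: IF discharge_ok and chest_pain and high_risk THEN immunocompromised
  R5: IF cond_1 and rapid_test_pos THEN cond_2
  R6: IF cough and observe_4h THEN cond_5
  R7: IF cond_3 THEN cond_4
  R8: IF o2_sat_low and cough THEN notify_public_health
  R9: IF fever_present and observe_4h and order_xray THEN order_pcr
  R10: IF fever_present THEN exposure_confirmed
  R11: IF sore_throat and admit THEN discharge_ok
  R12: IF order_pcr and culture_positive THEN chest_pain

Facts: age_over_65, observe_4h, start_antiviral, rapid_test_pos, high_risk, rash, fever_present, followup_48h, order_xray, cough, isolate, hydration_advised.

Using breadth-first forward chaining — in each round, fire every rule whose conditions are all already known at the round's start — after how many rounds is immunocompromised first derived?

Round 1 fires R1, R2, R3, R6, R9, R10, giving sore_throat, culture_positive, admit, cond_5, order_pcr, exposure_confirmed.
Round 2 fires R11, R12, giving discharge_ok, chest_pain.
Round 3 fires R4, giving immunocompromised.
immunocompromised first appears in round 3.

3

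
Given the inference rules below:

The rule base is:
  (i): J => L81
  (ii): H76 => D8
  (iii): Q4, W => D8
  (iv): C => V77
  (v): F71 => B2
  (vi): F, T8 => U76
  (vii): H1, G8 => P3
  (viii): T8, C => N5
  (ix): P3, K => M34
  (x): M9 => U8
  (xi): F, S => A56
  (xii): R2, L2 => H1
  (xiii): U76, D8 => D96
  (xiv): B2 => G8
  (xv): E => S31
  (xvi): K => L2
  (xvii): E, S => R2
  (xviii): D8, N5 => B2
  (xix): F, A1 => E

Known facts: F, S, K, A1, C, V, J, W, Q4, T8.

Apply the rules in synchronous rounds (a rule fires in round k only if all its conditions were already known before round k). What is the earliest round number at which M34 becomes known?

Round 1: (i) [J => L81]; (iii) [Q4, W => D8]; (iv) [C => V77]; (vi) [F, T8 => U76]; (viii) [T8, C => N5]; (xi) [F, S => A56]; (xvi) [K => L2]; (xix) [F, A1 => E]. New: L81, D8, V77, U76, N5, A56, L2, E.
Round 2: (xiii) [U76, D8 => D96]; (xv) [E => S31]; (xvii) [E, S => R2]; (xviii) [D8, N5 => B2]. New: D96, S31, R2, B2.
Round 3: (xii) [R2, L2 => H1]; (xiv) [B2 => G8]. New: H1, G8.
Round 4: (vii) [H1, G8 => P3]. New: P3.
Round 5: (ix) [P3, K => M34]. New: M34.
M34 first appears in round 5.

5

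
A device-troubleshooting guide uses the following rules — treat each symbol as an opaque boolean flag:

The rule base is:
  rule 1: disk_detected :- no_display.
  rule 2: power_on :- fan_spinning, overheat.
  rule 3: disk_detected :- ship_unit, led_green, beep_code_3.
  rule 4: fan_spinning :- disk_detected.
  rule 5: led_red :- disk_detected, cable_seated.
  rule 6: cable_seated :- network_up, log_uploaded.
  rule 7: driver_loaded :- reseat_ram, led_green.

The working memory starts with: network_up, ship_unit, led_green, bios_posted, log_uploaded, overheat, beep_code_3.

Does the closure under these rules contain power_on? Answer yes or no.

yes

[1] rule 3 [disk_detected :- ship_unit, led_green, beep_code_3.]; rule 6 [cable_seated :- network_up, log_uploaded.]. ⇒ new: disk_detected, cable_seated.
[2] rule 4 [fan_spinning :- disk_detected.]; rule 5 [led_red :- disk_detected, cable_seated.]. ⇒ new: fan_spinning, led_red.
[3] rule 2 [power_on :- fan_spinning, overheat.]. ⇒ new: power_on.
power_on appears in round 3, so it is derivable.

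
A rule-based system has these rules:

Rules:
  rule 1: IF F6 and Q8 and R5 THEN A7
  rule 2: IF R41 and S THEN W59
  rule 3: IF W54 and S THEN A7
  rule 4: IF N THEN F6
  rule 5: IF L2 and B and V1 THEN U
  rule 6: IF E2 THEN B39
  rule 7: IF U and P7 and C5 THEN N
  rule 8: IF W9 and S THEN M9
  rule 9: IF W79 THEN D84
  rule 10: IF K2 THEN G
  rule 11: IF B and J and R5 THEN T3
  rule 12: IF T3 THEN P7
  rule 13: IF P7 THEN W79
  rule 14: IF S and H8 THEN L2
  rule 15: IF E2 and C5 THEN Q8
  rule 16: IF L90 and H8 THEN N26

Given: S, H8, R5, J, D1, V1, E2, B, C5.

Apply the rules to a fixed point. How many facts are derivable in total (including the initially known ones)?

20

Round 1 — rule 6, rule 11, rule 14, rule 15, derive B39, T3, L2, Q8.
Round 2 — rule 5, rule 12, derive U, P7.
Round 3 — rule 7, rule 13, derive N, W79.
Round 4 — rule 4, rule 9, derive F6, D84.
Round 5 — rule 1, derive A7.
Closure: {A7, B, B39, C5, D1, D84, E2, F6, H8, J, L2, N, P7, Q8, R5, S, T3, U, V1, W79} — 20 facts.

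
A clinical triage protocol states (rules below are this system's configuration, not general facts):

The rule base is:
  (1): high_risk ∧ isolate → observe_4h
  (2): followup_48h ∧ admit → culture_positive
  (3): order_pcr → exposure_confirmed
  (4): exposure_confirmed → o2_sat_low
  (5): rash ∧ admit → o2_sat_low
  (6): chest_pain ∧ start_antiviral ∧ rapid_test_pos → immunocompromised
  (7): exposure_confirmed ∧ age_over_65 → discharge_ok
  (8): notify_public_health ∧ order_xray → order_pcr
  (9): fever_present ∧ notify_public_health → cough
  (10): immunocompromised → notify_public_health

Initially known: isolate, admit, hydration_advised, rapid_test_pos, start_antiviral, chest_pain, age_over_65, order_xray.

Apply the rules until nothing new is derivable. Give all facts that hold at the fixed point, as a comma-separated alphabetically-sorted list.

admit, age_over_65, chest_pain, discharge_ok, exposure_confirmed, hydration_advised, immunocompromised, isolate, notify_public_health, o2_sat_low, order_pcr, order_xray, rapid_test_pos, start_antiviral

Round 1: (6) [chest_pain ∧ start_antiviral ∧ rapid_test_pos → immunocompromised]. Adds immunocompromised.
Round 2: (10) [immunocompromised → notify_public_health]. Adds notify_public_health.
Round 3: (8) [notify_public_health ∧ order_xray → order_pcr]. Adds order_pcr.
Round 4: (3) [order_pcr → exposure_confirmed]. Adds exposure_confirmed.
Round 5: (4) [exposure_confirmed → o2_sat_low]; (7) [exposure_confirmed ∧ age_over_65 → discharge_ok]. Adds o2_sat_low, discharge_ok.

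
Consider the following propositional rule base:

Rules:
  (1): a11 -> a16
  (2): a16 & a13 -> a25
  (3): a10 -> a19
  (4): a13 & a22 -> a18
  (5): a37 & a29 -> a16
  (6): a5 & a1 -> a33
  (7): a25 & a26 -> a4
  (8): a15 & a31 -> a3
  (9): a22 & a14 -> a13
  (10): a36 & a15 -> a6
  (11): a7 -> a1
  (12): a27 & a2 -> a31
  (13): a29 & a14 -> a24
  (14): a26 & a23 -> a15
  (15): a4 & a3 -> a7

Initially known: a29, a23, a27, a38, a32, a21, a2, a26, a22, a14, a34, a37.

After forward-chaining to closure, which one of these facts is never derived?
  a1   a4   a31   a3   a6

Round 1 — (5), (9), (12), (13), (14), derive a16, a13, a31, a24, a15.
Round 2 — (2), (4), (8), derive a25, a18, a3.
Round 3 — (7), derive a4.
Round 4 — (15), derive a7.
Round 5 — (11), derive a1.
Derived: a1 (round 5), a31 (round 1), a4 (round 3), a3 (round 2). a6 never appears in any round.

a6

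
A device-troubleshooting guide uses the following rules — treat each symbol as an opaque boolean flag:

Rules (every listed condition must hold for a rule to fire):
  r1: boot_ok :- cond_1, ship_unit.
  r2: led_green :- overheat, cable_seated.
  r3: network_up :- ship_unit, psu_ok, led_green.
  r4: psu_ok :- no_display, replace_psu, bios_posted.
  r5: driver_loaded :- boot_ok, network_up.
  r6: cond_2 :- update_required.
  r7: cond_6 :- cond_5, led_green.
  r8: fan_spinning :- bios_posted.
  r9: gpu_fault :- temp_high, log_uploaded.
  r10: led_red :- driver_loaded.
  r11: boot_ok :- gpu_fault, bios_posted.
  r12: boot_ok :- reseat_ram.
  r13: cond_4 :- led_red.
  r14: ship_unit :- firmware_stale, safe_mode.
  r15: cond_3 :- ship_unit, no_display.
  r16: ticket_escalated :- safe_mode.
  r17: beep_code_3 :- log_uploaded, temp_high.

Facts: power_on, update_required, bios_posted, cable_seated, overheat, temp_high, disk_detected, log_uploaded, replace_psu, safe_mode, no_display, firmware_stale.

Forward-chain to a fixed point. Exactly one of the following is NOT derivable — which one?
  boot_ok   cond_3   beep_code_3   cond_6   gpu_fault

Round 1: r2 [led_green :- overheat, cable_seated.]; r4 [psu_ok :- no_display, replace_psu, bios_posted.]; r6 [cond_2 :- update_required.]; r8 [fan_spinning :- bios_posted.]; r9 [gpu_fault :- temp_high, log_uploaded.]; r14 [ship_unit :- firmware_stale, safe_mode.]; r16 [ticket_escalated :- safe_mode.]; r17 [beep_code_3 :- log_uploaded, temp_high.]. Adds led_green, psu_ok, cond_2, fan_spinning, gpu_fault, ship_unit, ticket_escalated, beep_code_3.
Round 2: r3 [network_up :- ship_unit, psu_ok, led_green.]; r11 [boot_ok :- gpu_fault, bios_posted.]; r15 [cond_3 :- ship_unit, no_display.]. Adds network_up, boot_ok, cond_3.
Round 3: r5 [driver_loaded :- boot_ok, network_up.]. Adds driver_loaded.
Round 4: r10 [led_red :- driver_loaded.]. Adds led_red.
Round 5: r13 [cond_4 :- led_red.]. Adds cond_4.
Derived: boot_ok (round 2), beep_code_3 (round 1), gpu_fault (round 1), cond_3 (round 2). cond_6 never appears in any round.

cond_6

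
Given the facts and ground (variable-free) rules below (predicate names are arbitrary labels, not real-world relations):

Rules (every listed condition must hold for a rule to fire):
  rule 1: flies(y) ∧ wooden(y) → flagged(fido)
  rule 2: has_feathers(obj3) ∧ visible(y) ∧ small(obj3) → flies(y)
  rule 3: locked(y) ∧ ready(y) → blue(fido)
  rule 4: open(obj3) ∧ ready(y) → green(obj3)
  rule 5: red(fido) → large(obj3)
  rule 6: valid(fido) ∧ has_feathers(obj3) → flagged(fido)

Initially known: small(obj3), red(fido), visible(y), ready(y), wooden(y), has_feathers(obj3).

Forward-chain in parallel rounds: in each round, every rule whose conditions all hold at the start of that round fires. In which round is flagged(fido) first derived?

2

Round 1 fires rule 2, rule 5, giving flies(y), large(obj3).
Round 2 fires rule 1, giving flagged(fido).
flagged(fido) first appears in round 2.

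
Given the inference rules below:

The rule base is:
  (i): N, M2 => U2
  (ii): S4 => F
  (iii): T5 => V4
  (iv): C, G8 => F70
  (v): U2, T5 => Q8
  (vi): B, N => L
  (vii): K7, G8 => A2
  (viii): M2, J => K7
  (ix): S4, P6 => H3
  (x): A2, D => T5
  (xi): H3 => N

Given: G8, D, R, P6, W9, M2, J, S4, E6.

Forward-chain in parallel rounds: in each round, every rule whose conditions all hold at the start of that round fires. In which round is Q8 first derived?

4

Round 1 — (ii), (viii), (ix), derive F, K7, H3.
Round 2 — (vii), (xi), derive A2, N.
Round 3 — (i), (x), derive U2, T5.
Round 4 — (iii), (v), derive V4, Q8.
Q8 first appears in round 4.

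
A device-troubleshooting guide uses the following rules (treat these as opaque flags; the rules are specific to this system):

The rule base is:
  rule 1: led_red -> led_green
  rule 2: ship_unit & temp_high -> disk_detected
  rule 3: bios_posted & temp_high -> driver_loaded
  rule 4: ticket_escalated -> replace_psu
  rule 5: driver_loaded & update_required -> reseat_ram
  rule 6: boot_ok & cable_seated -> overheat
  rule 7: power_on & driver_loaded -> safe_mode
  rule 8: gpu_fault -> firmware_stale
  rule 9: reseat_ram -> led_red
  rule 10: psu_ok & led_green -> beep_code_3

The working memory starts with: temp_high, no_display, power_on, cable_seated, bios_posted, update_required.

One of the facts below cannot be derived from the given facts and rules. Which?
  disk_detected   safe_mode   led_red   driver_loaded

disk_detected

Round 1 — rule 3, derive driver_loaded.
Round 2 — rule 5, rule 7, derive reseat_ram, safe_mode.
Round 3 — rule 9, derive led_red.
Round 4 — rule 1, derive led_green.
Derived: driver_loaded (round 1), led_red (round 3), safe_mode (round 2). disk_detected never appears in any round.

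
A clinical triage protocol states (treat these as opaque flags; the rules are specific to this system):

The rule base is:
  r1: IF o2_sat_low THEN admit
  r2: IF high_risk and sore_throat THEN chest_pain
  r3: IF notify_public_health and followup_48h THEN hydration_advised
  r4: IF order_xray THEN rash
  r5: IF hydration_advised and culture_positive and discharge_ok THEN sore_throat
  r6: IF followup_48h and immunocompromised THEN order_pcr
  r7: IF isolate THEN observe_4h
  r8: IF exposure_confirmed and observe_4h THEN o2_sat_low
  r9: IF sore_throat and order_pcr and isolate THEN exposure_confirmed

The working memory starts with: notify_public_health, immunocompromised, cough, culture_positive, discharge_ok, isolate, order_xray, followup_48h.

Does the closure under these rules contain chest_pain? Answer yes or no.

no

[1] r3 [IF notify_public_health and followup_48h THEN hydration_advised]; r4 [IF order_xray THEN rash]; r6 [IF followup_48h and immunocompromised THEN order_pcr]; r7 [IF isolate THEN observe_4h]. ⇒ new: hydration_advised, rash, order_pcr, observe_4h.
[2] r5 [IF hydration_advised and culture_positive and discharge_ok THEN sore_throat]. ⇒ new: sore_throat.
[3] r9 [IF sore_throat and order_pcr and isolate THEN exposure_confirmed]. ⇒ new: exposure_confirmed.
[4] r8 [IF exposure_confirmed and observe_4h THEN o2_sat_low]. ⇒ new: o2_sat_low.
[5] r1 [IF o2_sat_low THEN admit]. ⇒ new: admit.
Fixed point reached. chest_pain is concluded only by r2; r2 needs high_risk (never derived).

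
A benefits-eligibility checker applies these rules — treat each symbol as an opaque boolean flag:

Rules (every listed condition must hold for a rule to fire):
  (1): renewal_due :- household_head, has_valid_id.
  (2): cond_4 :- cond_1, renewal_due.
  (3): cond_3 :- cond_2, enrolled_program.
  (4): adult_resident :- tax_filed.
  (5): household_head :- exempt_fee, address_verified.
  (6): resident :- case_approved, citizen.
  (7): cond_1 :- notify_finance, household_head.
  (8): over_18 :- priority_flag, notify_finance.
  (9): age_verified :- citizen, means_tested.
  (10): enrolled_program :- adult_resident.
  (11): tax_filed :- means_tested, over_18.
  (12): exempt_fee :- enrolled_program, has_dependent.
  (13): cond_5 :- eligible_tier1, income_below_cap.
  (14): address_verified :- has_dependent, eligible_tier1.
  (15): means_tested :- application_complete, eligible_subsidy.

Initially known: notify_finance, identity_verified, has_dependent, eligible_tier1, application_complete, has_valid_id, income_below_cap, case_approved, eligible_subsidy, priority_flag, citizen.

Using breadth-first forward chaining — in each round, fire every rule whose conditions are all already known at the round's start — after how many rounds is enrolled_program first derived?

Round 1 fires (6), (8), (13), (14), (15), giving resident, over_18, cond_5, address_verified, means_tested.
Round 2 fires (9), (11), giving age_verified, tax_filed.
Round 3 fires (4), giving adult_resident.
Round 4 fires (10), giving enrolled_program.
enrolled_program first appears in round 4.

4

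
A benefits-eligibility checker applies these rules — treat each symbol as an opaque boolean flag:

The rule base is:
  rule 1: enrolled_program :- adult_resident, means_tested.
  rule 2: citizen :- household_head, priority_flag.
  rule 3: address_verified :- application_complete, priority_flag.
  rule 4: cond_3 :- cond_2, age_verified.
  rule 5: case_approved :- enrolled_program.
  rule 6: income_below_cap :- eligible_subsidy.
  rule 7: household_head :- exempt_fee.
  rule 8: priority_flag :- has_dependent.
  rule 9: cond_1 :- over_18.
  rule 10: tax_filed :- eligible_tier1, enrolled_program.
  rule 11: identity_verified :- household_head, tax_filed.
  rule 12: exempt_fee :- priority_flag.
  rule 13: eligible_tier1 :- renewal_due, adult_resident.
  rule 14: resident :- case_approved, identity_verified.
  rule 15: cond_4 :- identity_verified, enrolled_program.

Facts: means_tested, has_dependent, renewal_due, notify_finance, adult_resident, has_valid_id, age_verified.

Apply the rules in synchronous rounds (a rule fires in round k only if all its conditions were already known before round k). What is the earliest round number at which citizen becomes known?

Round 1 — rule 1, rule 8, rule 13, derive enrolled_program, priority_flag, eligible_tier1.
Round 2 — rule 5, rule 10, rule 12, derive case_approved, tax_filed, exempt_fee.
Round 3 — rule 7, derive household_head.
Round 4 — rule 2, rule 11, derive citizen, identity_verified.
citizen first appears in round 4.

4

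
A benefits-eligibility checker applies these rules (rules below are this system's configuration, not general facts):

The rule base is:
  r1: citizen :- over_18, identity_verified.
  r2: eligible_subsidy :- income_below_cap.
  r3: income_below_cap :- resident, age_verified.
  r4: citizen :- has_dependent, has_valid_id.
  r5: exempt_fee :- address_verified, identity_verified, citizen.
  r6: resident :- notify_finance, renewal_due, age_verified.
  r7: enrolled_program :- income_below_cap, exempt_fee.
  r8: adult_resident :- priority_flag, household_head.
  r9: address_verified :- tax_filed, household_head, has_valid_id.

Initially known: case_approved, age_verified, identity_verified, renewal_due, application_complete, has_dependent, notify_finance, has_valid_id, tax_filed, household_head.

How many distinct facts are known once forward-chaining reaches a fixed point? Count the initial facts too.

17

Round 1: r4 [citizen :- has_dependent, has_valid_id.]; r6 [resident :- notify_finance, renewal_due, age_verified.]; r9 [address_verified :- tax_filed, household_head, has_valid_id.]. Adds citizen, resident, address_verified.
Round 2: r3 [income_below_cap :- resident, age_verified.]; r5 [exempt_fee :- address_verified, identity_verified, citizen.]. Adds income_below_cap, exempt_fee.
Round 3: r2 [eligible_subsidy :- income_below_cap.]; r7 [enrolled_program :- income_below_cap, exempt_fee.]. Adds eligible_subsidy, enrolled_program.
Closure: {address_verified, age_verified, application_complete, case_approved, citizen, eligible_subsidy, enrolled_program, exempt_fee, has_dependent, has_valid_id, household_head, identity_verified, income_below_cap, notify_finance, renewal_due, resident, tax_filed} — 17 facts.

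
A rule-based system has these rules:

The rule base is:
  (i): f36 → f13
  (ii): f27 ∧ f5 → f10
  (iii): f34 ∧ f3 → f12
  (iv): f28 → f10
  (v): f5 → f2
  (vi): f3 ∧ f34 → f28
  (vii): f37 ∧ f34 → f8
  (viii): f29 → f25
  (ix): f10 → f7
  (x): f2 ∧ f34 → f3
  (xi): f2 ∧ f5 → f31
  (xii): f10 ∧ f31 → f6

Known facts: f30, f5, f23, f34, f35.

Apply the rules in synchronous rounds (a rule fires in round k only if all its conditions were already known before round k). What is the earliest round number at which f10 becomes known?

Round 1: (v) [f5 → f2]. Adds f2.
Round 2: (x) [f2 ∧ f34 → f3]; (xi) [f2 ∧ f5 → f31]. Adds f3, f31.
Round 3: (iii) [f34 ∧ f3 → f12]; (vi) [f3 ∧ f34 → f28]. Adds f12, f28.
Round 4: (iv) [f28 → f10]. Adds f10.
f10 first appears in round 4.

4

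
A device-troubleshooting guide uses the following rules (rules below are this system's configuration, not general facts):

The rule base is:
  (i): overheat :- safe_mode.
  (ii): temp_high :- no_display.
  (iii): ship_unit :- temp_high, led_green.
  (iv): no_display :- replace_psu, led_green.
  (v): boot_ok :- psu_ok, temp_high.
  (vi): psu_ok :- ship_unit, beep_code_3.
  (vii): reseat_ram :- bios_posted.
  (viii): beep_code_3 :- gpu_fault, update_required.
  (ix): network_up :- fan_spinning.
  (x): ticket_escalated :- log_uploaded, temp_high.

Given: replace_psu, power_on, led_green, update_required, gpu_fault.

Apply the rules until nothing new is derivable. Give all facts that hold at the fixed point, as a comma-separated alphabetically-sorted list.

beep_code_3, boot_ok, gpu_fault, led_green, no_display, power_on, psu_ok, replace_psu, ship_unit, temp_high, update_required

Round 1: (iv) [no_display :- replace_psu, led_green.]; (viii) [beep_code_3 :- gpu_fault, update_required.]. Adds no_display, beep_code_3.
Round 2: (ii) [temp_high :- no_display.]. Adds temp_high.
Round 3: (iii) [ship_unit :- temp_high, led_green.]. Adds ship_unit.
Round 4: (vi) [psu_ok :- ship_unit, beep_code_3.]. Adds psu_ok.
Round 5: (v) [boot_ok :- psu_ok, temp_high.]. Adds boot_ok.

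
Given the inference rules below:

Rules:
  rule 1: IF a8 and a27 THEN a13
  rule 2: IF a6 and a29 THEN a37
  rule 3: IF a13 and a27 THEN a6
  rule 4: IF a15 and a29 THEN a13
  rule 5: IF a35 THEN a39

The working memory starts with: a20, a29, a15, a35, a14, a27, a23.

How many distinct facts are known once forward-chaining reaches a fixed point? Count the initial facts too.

11

[1] rule 4 [IF a15 and a29 THEN a13]; rule 5 [IF a35 THEN a39]. ⇒ new: a13, a39.
[2] rule 3 [IF a13 and a27 THEN a6]. ⇒ new: a6.
[3] rule 2 [IF a6 and a29 THEN a37]. ⇒ new: a37.
Closure: {a13, a14, a15, a20, a23, a27, a29, a35, a37, a39, a6} — 11 facts.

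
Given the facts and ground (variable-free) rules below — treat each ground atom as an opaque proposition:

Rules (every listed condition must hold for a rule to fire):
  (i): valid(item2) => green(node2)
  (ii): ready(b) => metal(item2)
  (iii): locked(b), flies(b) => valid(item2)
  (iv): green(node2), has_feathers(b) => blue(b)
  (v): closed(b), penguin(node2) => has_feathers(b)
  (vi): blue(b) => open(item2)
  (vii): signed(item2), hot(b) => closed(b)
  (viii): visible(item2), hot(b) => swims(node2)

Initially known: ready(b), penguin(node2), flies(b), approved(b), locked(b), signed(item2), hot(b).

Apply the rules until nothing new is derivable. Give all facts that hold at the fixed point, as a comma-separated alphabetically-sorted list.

approved(b), blue(b), closed(b), flies(b), green(node2), has_feathers(b), hot(b), locked(b), metal(item2), open(item2), penguin(node2), ready(b), signed(item2), valid(item2)

Round 1 — (ii), (iii), (vii), derive metal(item2), valid(item2), closed(b).
Round 2 — (i), (v), derive green(node2), has_feathers(b).
Round 3 — (iv), derive blue(b).
Round 4 — (vi), derive open(item2).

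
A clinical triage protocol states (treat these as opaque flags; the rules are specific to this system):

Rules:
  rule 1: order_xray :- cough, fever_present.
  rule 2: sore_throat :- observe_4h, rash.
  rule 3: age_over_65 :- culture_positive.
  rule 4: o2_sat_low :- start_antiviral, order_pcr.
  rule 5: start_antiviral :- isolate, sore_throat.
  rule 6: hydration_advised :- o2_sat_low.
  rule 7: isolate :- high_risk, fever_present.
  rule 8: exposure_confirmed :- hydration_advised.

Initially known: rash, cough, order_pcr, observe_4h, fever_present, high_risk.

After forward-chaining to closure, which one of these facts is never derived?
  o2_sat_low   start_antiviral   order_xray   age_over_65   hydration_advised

age_over_65

Round 1 — rule 1, rule 2, rule 7, derive order_xray, sore_throat, isolate.
Round 2 — rule 5, derive start_antiviral.
Round 3 — rule 4, derive o2_sat_low.
Round 4 — rule 6, derive hydration_advised.
Round 5 — rule 8, derive exposure_confirmed.
Derived: hydration_advised (round 4), o2_sat_low (round 3), start_antiviral (round 2), order_xray (round 1). age_over_65 never appears in any round.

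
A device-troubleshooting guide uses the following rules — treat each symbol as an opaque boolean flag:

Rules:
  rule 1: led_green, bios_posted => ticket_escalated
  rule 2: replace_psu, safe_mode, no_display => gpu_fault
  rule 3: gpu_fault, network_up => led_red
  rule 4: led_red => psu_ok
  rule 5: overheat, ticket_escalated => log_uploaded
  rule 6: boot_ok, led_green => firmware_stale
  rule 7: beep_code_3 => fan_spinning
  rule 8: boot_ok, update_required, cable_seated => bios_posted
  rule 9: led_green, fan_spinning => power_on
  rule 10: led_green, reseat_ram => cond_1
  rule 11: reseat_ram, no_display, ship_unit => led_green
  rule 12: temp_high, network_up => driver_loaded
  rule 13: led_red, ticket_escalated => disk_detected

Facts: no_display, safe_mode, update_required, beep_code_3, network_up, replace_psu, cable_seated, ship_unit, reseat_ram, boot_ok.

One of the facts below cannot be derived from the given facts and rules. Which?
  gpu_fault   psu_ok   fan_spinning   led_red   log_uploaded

Round 1: rule 2 [replace_psu, safe_mode, no_display => gpu_fault]; rule 7 [beep_code_3 => fan_spinning]; rule 8 [boot_ok, update_required, cable_seated => bios_posted]; rule 11 [reseat_ram, no_display, ship_unit => led_green]. New: gpu_fault, fan_spinning, bios_posted, led_green.
Round 2: rule 1 [led_green, bios_posted => ticket_escalated]; rule 3 [gpu_fault, network_up => led_red]; rule 6 [boot_ok, led_green => firmware_stale]; rule 9 [led_green, fan_spinning => power_on]; rule 10 [led_green, reseat_ram => cond_1]. New: ticket_escalated, led_red, firmware_stale, power_on, cond_1.
Round 3: rule 4 [led_red => psu_ok]; rule 13 [led_red, ticket_escalated => disk_detected]. New: psu_ok, disk_detected.
Derived: gpu_fault (round 1), fan_spinning (round 1), led_red (round 2), psu_ok (round 3). log_uploaded never appears in any round.

log_uploaded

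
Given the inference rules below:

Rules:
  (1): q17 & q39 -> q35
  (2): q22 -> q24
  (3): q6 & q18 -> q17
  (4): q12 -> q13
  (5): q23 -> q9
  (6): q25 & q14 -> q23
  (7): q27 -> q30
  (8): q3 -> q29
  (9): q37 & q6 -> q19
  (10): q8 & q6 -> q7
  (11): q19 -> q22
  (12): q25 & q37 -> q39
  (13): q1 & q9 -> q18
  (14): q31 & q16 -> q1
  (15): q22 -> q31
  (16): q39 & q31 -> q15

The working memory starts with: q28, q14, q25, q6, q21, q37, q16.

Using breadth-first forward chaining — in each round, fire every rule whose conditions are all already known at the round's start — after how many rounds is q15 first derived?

4

Round 1 fires (6), (9), (12), giving q23, q19, q39.
Round 2 fires (5), (11), giving q9, q22.
Round 3 fires (2), (15), giving q24, q31.
Round 4 fires (14), (16), giving q1, q15.
q15 first appears in round 4.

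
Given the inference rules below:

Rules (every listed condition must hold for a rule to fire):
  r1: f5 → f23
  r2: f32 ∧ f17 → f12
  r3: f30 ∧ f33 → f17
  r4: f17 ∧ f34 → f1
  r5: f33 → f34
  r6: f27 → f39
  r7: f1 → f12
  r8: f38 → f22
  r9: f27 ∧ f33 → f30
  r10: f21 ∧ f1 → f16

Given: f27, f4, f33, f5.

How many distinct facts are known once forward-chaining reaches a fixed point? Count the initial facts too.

[1] r1 [f5 → f23]; r5 [f33 → f34]; r6 [f27 → f39]; r9 [f27 ∧ f33 → f30]. ⇒ new: f23, f34, f39, f30.
[2] r3 [f30 ∧ f33 → f17]. ⇒ new: f17.
[3] r4 [f17 ∧ f34 → f1]. ⇒ new: f1.
[4] r7 [f1 → f12]. ⇒ new: f12.
Closure: {f1, f12, f17, f23, f27, f30, f33, f34, f39, f4, f5} — 11 facts.

11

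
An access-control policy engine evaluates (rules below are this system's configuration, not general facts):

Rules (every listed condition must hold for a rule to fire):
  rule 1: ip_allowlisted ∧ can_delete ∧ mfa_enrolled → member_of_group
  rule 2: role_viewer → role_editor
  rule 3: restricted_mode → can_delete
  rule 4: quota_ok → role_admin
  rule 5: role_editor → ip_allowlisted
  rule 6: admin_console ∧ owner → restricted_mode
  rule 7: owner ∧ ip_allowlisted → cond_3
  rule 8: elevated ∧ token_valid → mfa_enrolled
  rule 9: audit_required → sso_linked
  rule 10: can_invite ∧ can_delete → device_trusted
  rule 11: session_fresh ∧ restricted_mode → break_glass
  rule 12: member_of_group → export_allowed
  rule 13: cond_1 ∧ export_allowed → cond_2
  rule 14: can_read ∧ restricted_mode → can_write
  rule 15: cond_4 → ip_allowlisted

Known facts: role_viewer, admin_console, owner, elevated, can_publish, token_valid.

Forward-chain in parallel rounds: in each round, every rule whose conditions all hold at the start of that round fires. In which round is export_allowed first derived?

4

Round 1 — rule 2, rule 6, rule 8, derive role_editor, restricted_mode, mfa_enrolled.
Round 2 — rule 3, rule 5, derive can_delete, ip_allowlisted.
Round 3 — rule 1, rule 7, derive member_of_group, cond_3.
Round 4 — rule 12, derive export_allowed.
export_allowed first appears in round 4.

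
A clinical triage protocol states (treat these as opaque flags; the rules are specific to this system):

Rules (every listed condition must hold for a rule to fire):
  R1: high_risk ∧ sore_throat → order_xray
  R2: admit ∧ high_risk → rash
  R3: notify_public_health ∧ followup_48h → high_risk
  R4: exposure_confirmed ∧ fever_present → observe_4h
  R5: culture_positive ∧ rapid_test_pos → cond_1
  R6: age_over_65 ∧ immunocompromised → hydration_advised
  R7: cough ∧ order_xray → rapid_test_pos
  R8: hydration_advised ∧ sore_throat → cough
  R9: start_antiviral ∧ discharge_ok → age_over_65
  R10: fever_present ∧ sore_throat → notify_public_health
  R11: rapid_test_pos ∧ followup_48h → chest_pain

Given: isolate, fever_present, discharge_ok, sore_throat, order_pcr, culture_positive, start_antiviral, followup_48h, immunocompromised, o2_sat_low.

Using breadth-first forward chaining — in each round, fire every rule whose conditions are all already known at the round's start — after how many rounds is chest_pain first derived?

Round 1 — R9, R10, derive age_over_65, notify_public_health.
Round 2 — R3, R6, derive high_risk, hydration_advised.
Round 3 — R1, R8, derive order_xray, cough.
Round 4 — R7, derive rapid_test_pos.
Round 5 — R5, R11, derive cond_1, chest_pain.
chest_pain first appears in round 5.

5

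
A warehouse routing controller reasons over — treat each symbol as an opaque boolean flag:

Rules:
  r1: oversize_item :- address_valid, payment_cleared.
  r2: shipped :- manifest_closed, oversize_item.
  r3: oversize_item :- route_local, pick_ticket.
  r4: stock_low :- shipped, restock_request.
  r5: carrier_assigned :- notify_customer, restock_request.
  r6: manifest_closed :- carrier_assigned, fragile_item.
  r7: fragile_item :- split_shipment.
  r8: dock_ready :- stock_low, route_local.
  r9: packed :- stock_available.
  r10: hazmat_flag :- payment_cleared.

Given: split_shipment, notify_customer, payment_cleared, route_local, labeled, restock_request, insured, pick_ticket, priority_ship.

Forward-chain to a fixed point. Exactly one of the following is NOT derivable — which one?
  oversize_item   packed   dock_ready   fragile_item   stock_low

Round 1 fires r3, r5, r7, r10, giving oversize_item, carrier_assigned, fragile_item, hazmat_flag.
Round 2 fires r6, giving manifest_closed.
Round 3 fires r2, giving shipped.
Round 4 fires r4, giving stock_low.
Round 5 fires r8, giving dock_ready.
Derived: fragile_item (round 1), oversize_item (round 1), dock_ready (round 5), stock_low (round 4). packed never appears in any round.

packed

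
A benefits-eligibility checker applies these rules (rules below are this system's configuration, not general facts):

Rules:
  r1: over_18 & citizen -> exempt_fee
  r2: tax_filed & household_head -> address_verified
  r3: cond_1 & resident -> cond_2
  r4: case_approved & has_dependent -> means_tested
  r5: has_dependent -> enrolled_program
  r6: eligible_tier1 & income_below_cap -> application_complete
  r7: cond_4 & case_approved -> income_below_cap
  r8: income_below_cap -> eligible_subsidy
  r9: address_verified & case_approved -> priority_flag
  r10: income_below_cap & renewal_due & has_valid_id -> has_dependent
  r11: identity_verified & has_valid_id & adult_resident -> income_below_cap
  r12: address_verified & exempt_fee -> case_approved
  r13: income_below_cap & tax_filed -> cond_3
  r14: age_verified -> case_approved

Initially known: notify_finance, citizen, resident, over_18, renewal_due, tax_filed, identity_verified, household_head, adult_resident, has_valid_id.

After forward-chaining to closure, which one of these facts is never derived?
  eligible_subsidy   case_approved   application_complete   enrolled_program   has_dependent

application_complete

Round 1: r1 [over_18 & citizen -> exempt_fee]; r2 [tax_filed & household_head -> address_verified]; r11 [identity_verified & has_valid_id & adult_resident -> income_below_cap]. New: exempt_fee, address_verified, income_below_cap.
Round 2: r8 [income_below_cap -> eligible_subsidy]; r10 [income_below_cap & renewal_due & has_valid_id -> has_dependent]; r12 [address_verified & exempt_fee -> case_approved]; r13 [income_below_cap & tax_filed -> cond_3]. New: eligible_subsidy, has_dependent, case_approved, cond_3.
Round 3: r4 [case_approved & has_dependent -> means_tested]; r5 [has_dependent -> enrolled_program]; r9 [address_verified & case_approved -> priority_flag]. New: means_tested, enrolled_program, priority_flag.
Derived: has_dependent (round 2), enrolled_program (round 3), eligible_subsidy (round 2), case_approved (round 2). application_complete never appears in any round.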